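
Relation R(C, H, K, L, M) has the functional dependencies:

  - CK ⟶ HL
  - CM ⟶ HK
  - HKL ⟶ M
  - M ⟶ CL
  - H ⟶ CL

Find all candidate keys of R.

{M}⁺: M→CL adds C, L; CM→HK adds H, K → {C, H, K, L, M}.
{C, K}⁺: CK→HL adds H, L; HKL→M adds M → {C, H, K, L, M}. Minimal: {K}⁺ = {K}; {C}⁺ = {C} — none reach the full schema.
{H, K}⁺: H→CL adds C, L; HKL→M adds M → {C, H, K, L, M}. Minimal: {K}⁺ = {K}; {H}⁺ = {C, H, L} — none reach the full schema.
Any other superkey contains one of these as a subset, so there are no further candidate keys.

(M), (C, K), (H, K)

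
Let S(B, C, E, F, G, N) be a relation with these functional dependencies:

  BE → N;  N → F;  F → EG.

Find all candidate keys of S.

{B, C, E}, {B, C, F}, {B, C, N}

Attributes B, C never appear on any right-hand side, so every candidate key must contain {B, C}.
{B, C}⁺ = {B, C}, which is not all of the schema, so we must add further attributes.
{B, C, E}⁺: BE→N adds N; N→F adds F; F→EG adds G → {B, C, E, F, G, N}.
{B, C, F}⁺: F→EG adds E, G; BE→N adds N → {B, C, E, F, G, N}.
{B, C, N}⁺: N→F adds F; F→EG adds E, G → {B, C, E, F, G, N}.
Any other superkey contains one of these as a subset, so there are no further candidate keys.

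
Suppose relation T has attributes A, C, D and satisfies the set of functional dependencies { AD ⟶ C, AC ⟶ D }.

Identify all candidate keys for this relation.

{A, C}⁺: AC→D adds D → {A, C, D}. Minimal: {C}⁺ = {C}; {A}⁺ = {A} — none reach the full schema.
{A, D}⁺: AD→C adds C → {A, C, D}. Minimal: {D}⁺ = {D}; {A}⁺ = {A} — none reach the full schema.
Any other superkey contains one of these as a subset, so there are no further candidate keys.

(A, C), (A, D)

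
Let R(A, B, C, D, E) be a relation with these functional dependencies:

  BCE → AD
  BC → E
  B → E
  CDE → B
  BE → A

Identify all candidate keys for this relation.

{B, C}, {C, D, E}

Attribute C never appears on the right-hand side of any dependency, so C must belong to every candidate key.
{C}⁺ = {C}, which is not all of the schema, so we must add further attributes.
{B, C}⁺: BC→E adds E; BE→A adds A; BCE→AD adds D → {A, B, C, D, E}.
{C, D, E}⁺: CDE→B adds B; BE→A adds A → {A, B, C, D, E}.
Any other superkey contains one of these as a subset, so there are no further candidate keys.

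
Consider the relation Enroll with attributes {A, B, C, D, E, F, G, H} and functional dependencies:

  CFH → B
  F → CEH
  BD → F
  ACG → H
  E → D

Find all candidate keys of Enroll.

(A, F, G), (A, B, D, G), (A, B, E, G)

Attributes A, G never appear on any right-hand side, so every candidate key must contain {A, G}.
{A, G}⁺ = {A, G}, which is not all of the schema, so we must add further attributes.
{A, F, G}⁺: F→CEH adds C, E, H; E→D adds D; CFH→B adds B → {A, B, C, D, E, F, G, H}.
{A, B, D, G}⁺: BD→F adds F; F→CEH adds C, E, H → {A, B, C, D, E, F, G, H}.
{A, B, E, G}⁺: E→D adds D; BD→F adds F; F→CEH adds C, H → {A, B, C, D, E, F, G, H}.
Any other superkey contains one of these as a subset, so there are no further candidate keys.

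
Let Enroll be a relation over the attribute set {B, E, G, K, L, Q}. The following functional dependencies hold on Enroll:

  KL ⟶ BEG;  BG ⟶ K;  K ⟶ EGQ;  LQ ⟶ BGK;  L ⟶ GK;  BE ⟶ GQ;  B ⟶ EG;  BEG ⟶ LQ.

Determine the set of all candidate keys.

{B}⁺: B→EG adds E, G; BEG→LQ adds L, Q; BG→K adds K → {B, E, G, K, L, Q}.
{L}⁺: L→GK adds G, K; KL→BEG adds B, E; K→EGQ adds Q → {B, E, G, K, L, Q}.
Any other superkey contains one of these as a subset, so there are no further candidate keys.

(B), (L)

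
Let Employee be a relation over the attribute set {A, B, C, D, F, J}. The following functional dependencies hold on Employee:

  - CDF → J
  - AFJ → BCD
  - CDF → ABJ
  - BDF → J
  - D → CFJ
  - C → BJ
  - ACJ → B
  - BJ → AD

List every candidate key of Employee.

{C}; {D}; {B, J}; {A, F, J}

{C}⁺: C→BJ adds B, J; BJ→AD adds A, D; D→CFJ adds F → {A, B, C, D, F, J}.
{D}⁺: D→CFJ adds C, F, J; C→BJ adds B; BJ→AD adds A → {A, B, C, D, F, J}.
{B, J}⁺: BJ→AD adds A, D; D→CFJ adds C, F → {A, B, C, D, F, J}. Minimal: {J}⁺ = {J}; {B}⁺ = {B} — none reach the full schema.
{A, F, J}⁺: AFJ→BCD adds B, C, D → {A, B, C, D, F, J}. Minimal: {F, J}⁺ = {F, J}; {A, J}⁺ = {A, J}; {A, F}⁺ = {A, F} — none reach the full schema.
Any other superkey contains one of these as a subset, so there are no further candidate keys.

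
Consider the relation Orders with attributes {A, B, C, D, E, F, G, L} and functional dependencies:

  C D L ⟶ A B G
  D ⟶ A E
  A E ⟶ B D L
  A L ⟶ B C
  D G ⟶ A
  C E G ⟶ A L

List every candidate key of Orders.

Attribute F never appears on the right-hand side of any dependency, so F must belong to every candidate key.
{F}⁺ = {F}, which is not all of the schema, so we must add further attributes.
{D, F}⁺: D→AE adds A, E; AE→BDL adds B, L; AL→BC adds C; CDL→ABG adds G → {A, B, C, D, E, F, G, L}. Minimal: {F}⁺ = {F}; {D}⁺ = {A, B, C, D, E, G, L} — none reach the full schema.
{A, E, F}⁺: AE→BDL adds B, D, L; AL→BC adds C; CDL→ABG adds G → {A, B, C, D, E, F, G, L}. Minimal: {E, F}⁺ = {E, F}; {A, F}⁺ = {A, F}; {A, E}⁺ = {A, B, C, D, E, G, L} — none reach the full schema.
{C, E, F, G}⁺: CEG→AL adds A, L; AE→BDL adds B, D → {A, B, C, D, E, F, G, L}. Minimal: {E, F, G}⁺ = {E, F, G}; {C, F, G}⁺ = {C, F, G}; {C, E, G}⁺ = {A, B, C, D, E, G, L}; … — none reach the full schema.
Any other superkey contains one of these as a subset, so there are no further candidate keys.

DF, AEF, CEFG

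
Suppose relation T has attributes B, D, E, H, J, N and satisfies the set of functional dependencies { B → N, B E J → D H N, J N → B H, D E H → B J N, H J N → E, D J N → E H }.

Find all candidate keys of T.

{B, J}⁺: B→N adds N; JN→BH adds H; HJN→E adds E; BEJ→DHN adds D → {B, D, E, H, J, N}. Minimal: {J}⁺ = {J}; {B}⁺ = {B, N} — none reach the full schema.
{J, N}⁺: JN→BH adds B, H; HJN→E adds E; BEJ→DHN adds D → {B, D, E, H, J, N}. Minimal: {N}⁺ = {N}; {J}⁺ = {J} — none reach the full schema.
{D, E, H}⁺: DEH→BJN adds B, J, N → {B, D, E, H, J, N}. Minimal: {E, H}⁺ = {E, H}; {D, H}⁺ = {D, H}; {D, E}⁺ = {D, E} — none reach the full schema.

BJ, JN, DEH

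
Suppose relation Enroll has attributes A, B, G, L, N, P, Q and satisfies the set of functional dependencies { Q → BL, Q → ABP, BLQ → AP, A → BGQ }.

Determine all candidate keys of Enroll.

Attribute N never appears on the right-hand side of any dependency, so N must belong to every candidate key.
{N}⁺ = {N}, which is not all of the schema, so we must add further attributes.
{A, N}⁺: A→BGQ adds B, G, Q; Q→BL adds L; Q→ABP adds P → {A, B, G, L, N, P, Q}.
{N, Q}⁺: Q→BL adds B, L; Q→ABP adds A, P; A→BGQ adds G → {A, B, G, L, N, P, Q}.

{A, N}, {N, Q}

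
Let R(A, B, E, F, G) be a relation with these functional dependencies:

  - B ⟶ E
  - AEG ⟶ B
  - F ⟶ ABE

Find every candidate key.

{F, G}

Attributes F, G never appear on any right-hand side, so every candidate key must contain {F, G}.
{F, G}⁺ = {A, B, E, F, G}, which is all of the schema, so {F, G} is the only candidate key.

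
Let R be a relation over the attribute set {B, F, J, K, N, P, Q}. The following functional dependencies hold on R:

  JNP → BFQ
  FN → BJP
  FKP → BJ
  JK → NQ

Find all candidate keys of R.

(F, J, K), (F, K, N), (F, K, P), (J, K, P)

Attribute K never appears on the right-hand side of any dependency, so K must belong to every candidate key.
{K}⁺ = {K}, which is not all of the schema, so we must add further attributes.
{F, J, K}⁺: JK→NQ adds N, Q; FN→BJP adds B, P → {B, F, J, K, N, P, Q}. Minimal: {J, K}⁺ = {J, K, N, Q}; {F, K}⁺ = {F, K}; {F, J}⁺ = {F, J} — none reach the full schema.
{F, K, N}⁺: FN→BJP adds B, J, P; JK→NQ adds Q → {B, F, J, K, N, P, Q}. Minimal: {K, N}⁺ = {K, N}; {F, N}⁺ = {B, F, J, N, P, Q}; {F, K}⁺ = {F, K} — none reach the full schema.
{F, K, P}⁺: FKP→BJ adds B, J; JK→NQ adds N, Q → {B, F, J, K, N, P, Q}. Minimal: {K, P}⁺ = {K, P}; {F, P}⁺ = {F, P}; {F, K}⁺ = {F, K} — none reach the full schema.
{J, K, P}⁺: JK→NQ adds N, Q; JNP→BFQ adds B, F → {B, F, J, K, N, P, Q}. Minimal: {K, P}⁺ = {K, P}; {J, P}⁺ = {J, P}; {J, K}⁺ = {J, K, N, Q} — none reach the full schema.
Any other superkey contains one of these as a subset, so there are no further candidate keys.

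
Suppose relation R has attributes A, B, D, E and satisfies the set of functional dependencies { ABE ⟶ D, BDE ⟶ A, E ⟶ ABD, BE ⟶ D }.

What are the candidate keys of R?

{E}

Attribute E never appears on the right-hand side of any dependency, so E must belong to every candidate key.
{E}⁺ = {A, B, D, E}, which is all of the schema, so {E} is the only candidate key.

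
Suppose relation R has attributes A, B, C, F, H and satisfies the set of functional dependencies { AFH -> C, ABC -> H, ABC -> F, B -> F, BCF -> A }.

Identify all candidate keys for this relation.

Attribute B never appears on the right-hand side of any dependency, so B must belong to every candidate key.
{B}⁺ = {B, F}, which is not all of the schema, so we must add further attributes.
{B, C}⁺: B→F adds F; BCF→A adds A; ABC→H adds H → {A, B, C, F, H}.
{A, B, H}⁺: B→F adds F; AFH→C adds C → {A, B, C, F, H}.
Any other superkey contains one of these as a subset, so there are no further candidate keys.

{B, C}, {A, B, H}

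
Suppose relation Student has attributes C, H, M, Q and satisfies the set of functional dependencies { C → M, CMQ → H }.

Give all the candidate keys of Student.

{C, Q}⁺: C→M adds M; CMQ→H adds H → {C, H, M, Q}. Minimal: {Q}⁺ = {Q}; {C}⁺ = {C, M} — none reach the full schema.

CQ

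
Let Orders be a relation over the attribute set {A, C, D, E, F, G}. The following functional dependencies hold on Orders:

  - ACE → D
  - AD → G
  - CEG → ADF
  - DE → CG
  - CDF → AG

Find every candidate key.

Attribute E never appears on the right-hand side of any dependency, so E must belong to every candidate key.
{E}⁺ = {E}, which is not all of the schema, so we must add further attributes.
{D, E}⁺: DE→CG adds C, G; CEG→ADF adds A, F → {A, C, D, E, F, G}. Minimal: {E}⁺ = {E}; {D}⁺ = {D} — none reach the full schema.
{A, C, E}⁺: ACE→D adds D; AD→G adds G; CEG→ADF adds F → {A, C, D, E, F, G}. Minimal: {C, E}⁺ = {C, E}; {A, E}⁺ = {A, E}; {A, C}⁺ = {A, C} — none reach the full schema.
{C, E, G}⁺: CEG→ADF adds A, D, F → {A, C, D, E, F, G}. Minimal: {E, G}⁺ = {E, G}; {C, G}⁺ = {C, G}; {C, E}⁺ = {C, E} — none reach the full schema.

(D, E); (A, C, E); (C, E, G)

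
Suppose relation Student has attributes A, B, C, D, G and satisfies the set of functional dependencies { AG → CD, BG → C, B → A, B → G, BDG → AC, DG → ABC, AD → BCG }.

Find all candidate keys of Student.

{B}, {A, D}, {A, G}, {D, G}

{B}⁺: B→A adds A; B→G adds G; AG→CD adds C, D → {A, B, C, D, G}.
{A, D}⁺: AD→BCG adds B, C, G → {A, B, C, D, G}. Minimal: {D}⁺ = {D}; {A}⁺ = {A} — none reach the full schema.
{A, G}⁺: AG→CD adds C, D; DG→ABC adds B → {A, B, C, D, G}. Minimal: {G}⁺ = {G}; {A}⁺ = {A} — none reach the full schema.
{D, G}⁺: DG→ABC adds A, B, C → {A, B, C, D, G}. Minimal: {G}⁺ = {G}; {D}⁺ = {D} — none reach the full schema.
Any other superkey contains one of these as a subset, so there are no further candidate keys.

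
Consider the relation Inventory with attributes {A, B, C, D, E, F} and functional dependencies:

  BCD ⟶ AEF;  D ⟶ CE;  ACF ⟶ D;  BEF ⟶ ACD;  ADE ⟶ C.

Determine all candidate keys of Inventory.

BD; BEF; ABCF

Attribute B never appears on the right-hand side of any dependency, so B must belong to every candidate key.
{B}⁺ = {B}, which is not all of the schema, so we must add further attributes.
{B, D}⁺: D→CE adds C, E; BCD→AEF adds A, F → {A, B, C, D, E, F}. Minimal: {D}⁺ = {C, D, E}; {B}⁺ = {B} — none reach the full schema.
{B, E, F}⁺: BEF→ACD adds A, C, D → {A, B, C, D, E, F}. Minimal: {E, F}⁺ = {E, F}; {B, F}⁺ = {B, F}; {B, E}⁺ = {B, E} — none reach the full schema.
{A, B, C, F}⁺: ACF→D adds D; BCD→AEF adds E → {A, B, C, D, E, F}. Minimal: {B, C, F}⁺ = {B, C, F}; {A, C, F}⁺ = {A, C, D, E, F}; {A, B, F}⁺ = {A, B, F}; … — none reach the full schema.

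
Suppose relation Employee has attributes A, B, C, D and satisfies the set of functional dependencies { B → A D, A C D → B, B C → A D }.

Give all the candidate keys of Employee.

Attribute C never appears on the right-hand side of any dependency, so C must belong to every candidate key.
{C}⁺ = {C}, which is not all of the schema, so we must add further attributes.
{B, C}⁺: B→AD adds A, D → {A, B, C, D}. Minimal: {C}⁺ = {C}; {B}⁺ = {A, B, D} — none reach the full schema.
{A, C, D}⁺: ACD→B adds B → {A, B, C, D}. Minimal: {C, D}⁺ = {C, D}; {A, D}⁺ = {A, D}; {A, C}⁺ = {A, C} — none reach the full schema.

{B, C}; {A, C, D}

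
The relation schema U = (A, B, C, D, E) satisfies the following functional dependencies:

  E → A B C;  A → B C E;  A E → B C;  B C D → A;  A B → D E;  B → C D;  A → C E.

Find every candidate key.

{A}⁺: A→BCE adds B, C, E; AB→DE adds D → {A, B, C, D, E}.
{B}⁺: B→CD adds C, D; BCD→A adds A; AB→DE adds E → {A, B, C, D, E}.
{E}⁺: E→ABC adds A, B, C; AB→DE adds D → {A, B, C, D, E}.
Any other superkey contains one of these as a subset, so there are no further candidate keys.

{A}, {B}, {E}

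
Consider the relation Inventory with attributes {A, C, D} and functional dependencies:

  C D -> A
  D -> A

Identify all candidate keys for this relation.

Attributes C, D never appear on any right-hand side, so every candidate key must contain {C, D}.
{C, D}⁺ = {A, C, D}, which is all of the schema, so {C, D} is the only candidate key.

{C, D}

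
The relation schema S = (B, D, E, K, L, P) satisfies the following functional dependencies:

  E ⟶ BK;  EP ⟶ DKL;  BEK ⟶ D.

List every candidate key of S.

{E, P}

Attributes E, P never appear on any right-hand side, so every candidate key must contain {E, P}.
{E, P}⁺ = {B, D, E, K, L, P}, which is all of the schema, so {E, P} is the only candidate key.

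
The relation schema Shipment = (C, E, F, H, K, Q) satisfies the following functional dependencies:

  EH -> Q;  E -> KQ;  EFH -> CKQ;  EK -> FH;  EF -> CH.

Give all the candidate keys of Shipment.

{E}⁺: E→KQ adds K, Q; EK→FH adds F, H; EF→CH adds C → {C, E, F, H, K, Q}.
No other minimal superkey exists.

E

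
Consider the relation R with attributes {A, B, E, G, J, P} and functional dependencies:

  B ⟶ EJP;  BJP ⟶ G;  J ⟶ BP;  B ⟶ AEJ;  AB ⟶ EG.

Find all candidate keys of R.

{B}⁺: B→EJP adds E, J, P; BJP→G adds G; B→AEJ adds A → {A, B, E, G, J, P}.
{J}⁺: J→BP adds B, P; B→AEJ adds A, E; AB→EG adds G → {A, B, E, G, J, P}.

{B}; {J}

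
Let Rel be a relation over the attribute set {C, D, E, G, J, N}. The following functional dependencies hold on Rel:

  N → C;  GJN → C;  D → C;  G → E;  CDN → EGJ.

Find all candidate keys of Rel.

Attributes D, N never appear on any right-hand side, so every candidate key must contain {D, N}.
{D, N}⁺ = {C, D, E, G, J, N}, which is all of the schema, so {D, N} is the only candidate key.

{D, N}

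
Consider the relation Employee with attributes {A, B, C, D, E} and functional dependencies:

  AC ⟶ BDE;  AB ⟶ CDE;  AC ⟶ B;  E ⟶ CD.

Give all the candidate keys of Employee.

AB; AC; AE

Attribute A never appears on the right-hand side of any dependency, so A must belong to every candidate key.
{A}⁺ = {A}, which is not all of the schema, so we must add further attributes.
{A, B}⁺: AB→CDE adds C, D, E → {A, B, C, D, E}. Minimal: {B}⁺ = {B}; {A}⁺ = {A} — none reach the full schema.
{A, C}⁺: AC→BDE adds B, D, E → {A, B, C, D, E}. Minimal: {C}⁺ = {C}; {A}⁺ = {A} — none reach the full schema.
{A, E}⁺: E→CD adds C, D; AC→BDE adds B → {A, B, C, D, E}. Minimal: {E}⁺ = {C, D, E}; {A}⁺ = {A} — none reach the full schema.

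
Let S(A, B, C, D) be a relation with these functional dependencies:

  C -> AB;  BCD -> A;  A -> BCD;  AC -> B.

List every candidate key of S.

A; C

{A}⁺: A→BCD adds B, C, D → {A, B, C, D}.
{C}⁺: C→AB adds A, B; A→BCD adds D → {A, B, C, D}.
Any other superkey contains one of these as a subset, so there are no further candidate keys.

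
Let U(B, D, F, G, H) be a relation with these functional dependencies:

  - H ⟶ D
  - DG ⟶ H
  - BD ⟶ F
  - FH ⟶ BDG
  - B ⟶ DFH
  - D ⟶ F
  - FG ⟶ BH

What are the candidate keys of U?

{B}; {H}; {D, G}; {F, G}

{B}⁺: B→DFH adds D, F, H; FH→BDG adds G → {B, D, F, G, H}.
{H}⁺: H→D adds D; D→F adds F; FH→BDG adds B, G → {B, D, F, G, H}.
{D, G}⁺: DG→H adds H; D→F adds F; FG→BH adds B → {B, D, F, G, H}. Minimal: {G}⁺ = {G}; {D}⁺ = {D, F} — none reach the full schema.
{F, G}⁺: FG→BH adds B, H; H→D adds D → {B, D, F, G, H}. Minimal: {G}⁺ = {G}; {F}⁺ = {F} — none reach the full schema.
Any other superkey contains one of these as a subset, so there are no further candidate keys.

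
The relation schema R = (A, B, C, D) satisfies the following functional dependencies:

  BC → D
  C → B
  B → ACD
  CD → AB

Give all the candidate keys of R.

B, C

{B}⁺: B→ACD adds A, C, D → {A, B, C, D}.
{C}⁺: C→B adds B; B→ACD adds A, D → {A, B, C, D}.
Any other superkey contains one of these as a subset, so there are no further candidate keys.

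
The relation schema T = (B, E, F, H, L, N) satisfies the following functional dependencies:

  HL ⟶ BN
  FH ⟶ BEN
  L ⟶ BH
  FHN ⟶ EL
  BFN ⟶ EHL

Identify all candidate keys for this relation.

FH, FL, BFN

Attribute F never appears on the right-hand side of any dependency, so F must belong to every candidate key.
{F}⁺ = {F}, which is not all of the schema, so we must add further attributes.
{F, H}⁺: FH→BEN adds B, E, N; FHN→EL adds L → {B, E, F, H, L, N}. Minimal: {H}⁺ = {H}; {F}⁺ = {F} — none reach the full schema.
{F, L}⁺: L→BH adds B, H; HL→BN adds N; FH→BEN adds E → {B, E, F, H, L, N}. Minimal: {L}⁺ = {B, H, L, N}; {F}⁺ = {F} — none reach the full schema.
{B, F, N}⁺: BFN→EHL adds E, H, L → {B, E, F, H, L, N}. Minimal: {F, N}⁺ = {F, N}; {B, N}⁺ = {B, N}; {B, F}⁺ = {B, F} — none reach the full schema.
Any other superkey contains one of these as a subset, so there are no further candidate keys.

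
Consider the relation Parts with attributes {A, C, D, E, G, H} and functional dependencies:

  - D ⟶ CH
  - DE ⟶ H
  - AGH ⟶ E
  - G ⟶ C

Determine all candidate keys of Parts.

(A, D, G)

Attributes A, D, G never appear on any right-hand side, so every candidate key must contain {A, D, G}.
{A, D, G}⁺ = {A, C, D, E, G, H}, which is all of the schema, so {A, D, G} is the only candidate key.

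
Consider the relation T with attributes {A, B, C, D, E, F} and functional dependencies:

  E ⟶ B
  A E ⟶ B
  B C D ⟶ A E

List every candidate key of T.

(B, C, D, F); (C, D, E, F)

Attributes C, D, F never appear on any right-hand side, so every candidate key must contain {C, D, F}.
{C, D, F}⁺ = {C, D, F}, which is not all of the schema, so we must add further attributes.
{B, C, D, F}⁺: BCD→AE adds A, E → {A, B, C, D, E, F}.
{C, D, E, F}⁺: E→B adds B; BCD→AE adds A → {A, B, C, D, E, F}.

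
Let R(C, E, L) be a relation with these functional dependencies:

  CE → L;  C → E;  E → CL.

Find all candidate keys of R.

(C), (E)

{C}⁺: C→E adds E; E→CL adds L → {C, E, L}.
{E}⁺: E→CL adds C, L → {C, E, L}.
Any other superkey contains one of these as a subset, so there are no further candidate keys.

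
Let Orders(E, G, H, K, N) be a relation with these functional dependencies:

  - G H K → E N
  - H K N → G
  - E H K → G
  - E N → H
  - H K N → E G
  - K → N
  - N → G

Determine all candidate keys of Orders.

Attribute K never appears on the right-hand side of any dependency, so K must belong to every candidate key.
{K}⁺ = {G, K, N}, which is not all of the schema, so we must add further attributes.
{E, K}⁺: K→N adds N; N→G adds G; EN→H adds H → {E, G, H, K, N}. Minimal: {K}⁺ = {G, K, N}; {E}⁺ = {E} — none reach the full schema.
{H, K}⁺: K→N adds N; N→G adds G; GHK→EN adds E → {E, G, H, K, N}. Minimal: {K}⁺ = {G, K, N}; {H}⁺ = {H} — none reach the full schema.

EK, HK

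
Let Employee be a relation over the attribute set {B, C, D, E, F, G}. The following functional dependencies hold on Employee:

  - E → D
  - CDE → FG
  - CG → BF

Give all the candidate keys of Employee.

(C, E)

Attributes C, E never appear on any right-hand side, so every candidate key must contain {C, E}.
{C, E}⁺ = {B, C, D, E, F, G}, which is all of the schema, so {C, E} is the only candidate key.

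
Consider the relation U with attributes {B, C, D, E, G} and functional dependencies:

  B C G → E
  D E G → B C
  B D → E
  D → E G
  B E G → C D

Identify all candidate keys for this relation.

D; BCG; BEG

{D}⁺: D→EG adds E, G; DEG→BC adds B, C → {B, C, D, E, G}.
{B, C, G}⁺: BCG→E adds E; BEG→CD adds D → {B, C, D, E, G}. Minimal: {C, G}⁺ = {C, G}; {B, G}⁺ = {B, G}; {B, C}⁺ = {B, C} — none reach the full schema.
{B, E, G}⁺: BEG→CD adds C, D → {B, C, D, E, G}. Minimal: {E, G}⁺ = {E, G}; {B, G}⁺ = {B, G}; {B, E}⁺ = {B, E} — none reach the full schema.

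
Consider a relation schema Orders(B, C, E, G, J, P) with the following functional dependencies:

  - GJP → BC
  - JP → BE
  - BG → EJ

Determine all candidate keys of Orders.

Attributes G, P never appear on any right-hand side, so every candidate key must contain {G, P}.
{G, P}⁺ = {G, P}, which is not all of the schema, so we must add further attributes.
{B, G, P}⁺: BG→EJ adds E, J; GJP→BC adds C → {B, C, E, G, J, P}.
{G, J, P}⁺: GJP→BC adds B, C; JP→BE adds E → {B, C, E, G, J, P}.

BGP, GJP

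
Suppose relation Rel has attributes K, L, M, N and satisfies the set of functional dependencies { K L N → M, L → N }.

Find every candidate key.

{K, L}

Attributes K, L never appear on any right-hand side, so every candidate key must contain {K, L}.
{K, L}⁺ = {K, L, M, N}, which is all of the schema, so {K, L} is the only candidate key.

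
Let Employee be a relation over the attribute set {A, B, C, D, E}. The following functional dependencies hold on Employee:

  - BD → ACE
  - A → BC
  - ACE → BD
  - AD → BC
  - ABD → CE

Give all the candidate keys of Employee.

{A, D}⁺: A→BC adds B, C; ABD→CE adds E → {A, B, C, D, E}. Minimal: {D}⁺ = {D}; {A}⁺ = {A, B, C} — none reach the full schema.
{A, E}⁺: A→BC adds B, C; ACE→BD adds D → {A, B, C, D, E}. Minimal: {E}⁺ = {E}; {A}⁺ = {A, B, C} — none reach the full schema.
{B, D}⁺: BD→ACE adds A, C, E → {A, B, C, D, E}. Minimal: {D}⁺ = {D}; {B}⁺ = {B} — none reach the full schema.
Any other superkey contains one of these as a subset, so there are no further candidate keys.

AD; AE; BD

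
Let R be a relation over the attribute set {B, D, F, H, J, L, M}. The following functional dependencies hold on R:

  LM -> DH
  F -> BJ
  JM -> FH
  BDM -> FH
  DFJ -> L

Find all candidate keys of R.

(B, D, M); (B, L, M); (D, F, M); (D, J, M); (F, L, M); (J, L, M)

{B, D, M}⁺: BDM→FH adds F, H; F→BJ adds J; DFJ→L adds L → {B, D, F, H, J, L, M}. Minimal: {D, M}⁺ = {D, M}; {B, M}⁺ = {B, M}; {B, D}⁺ = {B, D} — none reach the full schema.
{B, L, M}⁺: LM→DH adds D, H; BDM→FH adds F; F→BJ adds J → {B, D, F, H, J, L, M}. Minimal: {L, M}⁺ = {D, H, L, M}; {B, M}⁺ = {B, M}; {B, L}⁺ = {B, L} — none reach the full schema.
{D, F, M}⁺: F→BJ adds B, J; JM→FH adds H; DFJ→L adds L → {B, D, F, H, J, L, M}. Minimal: {F, M}⁺ = {B, F, H, J, M}; {D, M}⁺ = {D, M}; {D, F}⁺ = {B, D, F, J, L} — none reach the full schema.
{D, J, M}⁺: JM→FH adds F, H; DFJ→L adds L; F→BJ adds B → {B, D, F, H, J, L, M}. Minimal: {J, M}⁺ = {B, F, H, J, M}; {D, M}⁺ = {D, M}; {D, J}⁺ = {D, J} — none reach the full schema.
{F, L, M}⁺: LM→DH adds D, H; F→BJ adds B, J → {B, D, F, H, J, L, M}. Minimal: {L, M}⁺ = {D, H, L, M}; {F, M}⁺ = {B, F, H, J, M}; {F, L}⁺ = {B, F, J, L} — none reach the full schema.
{J, L, M}⁺: LM→DH adds D, H; JM→FH adds F; F→BJ adds B → {B, D, F, H, J, L, M}. Minimal: {L, M}⁺ = {D, H, L, M}; {J, M}⁺ = {B, F, H, J, M}; {J, L}⁺ = {J, L} — none reach the full schema.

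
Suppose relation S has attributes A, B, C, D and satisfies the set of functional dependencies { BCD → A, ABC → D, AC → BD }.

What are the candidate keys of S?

(A, C), (B, C, D)

Attribute C never appears on the right-hand side of any dependency, so C must belong to every candidate key.
{C}⁺ = {C}, which is not all of the schema, so we must add further attributes.
{A, C}⁺: AC→BD adds B, D → {A, B, C, D}. Minimal: {C}⁺ = {C}; {A}⁺ = {A} — none reach the full schema.
{B, C, D}⁺: BCD→A adds A → {A, B, C, D}. Minimal: {C, D}⁺ = {C, D}; {B, D}⁺ = {B, D}; {B, C}⁺ = {B, C} — none reach the full schema.
Any other superkey contains one of these as a subset, so there are no further candidate keys.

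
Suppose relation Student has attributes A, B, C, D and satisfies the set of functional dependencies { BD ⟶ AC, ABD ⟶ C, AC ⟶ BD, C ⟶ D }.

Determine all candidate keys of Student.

{A, C}, {B, C}, {B, D}

{A, C}⁺: AC→BD adds B, D → {A, B, C, D}.
{B, C}⁺: C→D adds D; BD→AC adds A → {A, B, C, D}.
{B, D}⁺: BD→AC adds A, C → {A, B, C, D}.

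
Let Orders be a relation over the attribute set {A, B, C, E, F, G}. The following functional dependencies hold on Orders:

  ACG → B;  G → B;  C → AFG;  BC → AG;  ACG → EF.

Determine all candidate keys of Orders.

Attribute C never appears on the right-hand side of any dependency, so C must belong to every candidate key.
{C}⁺ = {A, B, C, E, F, G}, which is all of the schema, so {C} is the only candidate key.

(C)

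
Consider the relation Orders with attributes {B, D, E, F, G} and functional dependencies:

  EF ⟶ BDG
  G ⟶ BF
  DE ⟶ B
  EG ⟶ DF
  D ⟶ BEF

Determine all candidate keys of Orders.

{D}⁺: D→BEF adds B, E, F; EF→BDG adds G → {B, D, E, F, G}.
{E, F}⁺: EF→BDG adds B, D, G → {B, D, E, F, G}. Minimal: {F}⁺ = {F}; {E}⁺ = {E} — none reach the full schema.
{E, G}⁺: G→BF adds B, F; EG→DF adds D → {B, D, E, F, G}. Minimal: {G}⁺ = {B, F, G}; {E}⁺ = {E} — none reach the full schema.

{D}, {E, F}, {E, G}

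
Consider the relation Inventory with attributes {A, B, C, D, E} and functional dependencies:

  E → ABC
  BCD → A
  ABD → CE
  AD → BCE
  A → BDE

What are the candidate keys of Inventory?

{A}, {E}, {B, C, D}

{A}⁺: A→BDE adds B, D, E; E→ABC adds C → {A, B, C, D, E}.
{E}⁺: E→ABC adds A, B, C; A→BDE adds D → {A, B, C, D, E}.
{B, C, D}⁺: BCD→A adds A; ABD→CE adds E → {A, B, C, D, E}. Minimal: {C, D}⁺ = {C, D}; {B, D}⁺ = {B, D}; {B, C}⁺ = {B, C} — none reach the full schema.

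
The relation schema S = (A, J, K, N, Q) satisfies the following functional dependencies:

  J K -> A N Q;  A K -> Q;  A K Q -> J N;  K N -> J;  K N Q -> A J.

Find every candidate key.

AK, JK, KN

Attribute K never appears on the right-hand side of any dependency, so K must belong to every candidate key.
{K}⁺ = {K}, which is not all of the schema, so we must add further attributes.
{A, K}⁺: AK→Q adds Q; AKQ→JN adds J, N → {A, J, K, N, Q}.
{J, K}⁺: JK→ANQ adds A, N, Q → {A, J, K, N, Q}.
{K, N}⁺: KN→J adds J; JK→ANQ adds A, Q → {A, J, K, N, Q}.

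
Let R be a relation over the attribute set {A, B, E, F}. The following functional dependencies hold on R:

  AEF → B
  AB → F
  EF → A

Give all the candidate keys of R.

Attribute E never appears on the right-hand side of any dependency, so E must belong to every candidate key.
{E}⁺ = {E}, which is not all of the schema, so we must add further attributes.
{E, F}⁺: EF→A adds A; AEF→B adds B → {A, B, E, F}.
{A, B, E}⁺: AB→F adds F → {A, B, E, F}.
Any other superkey contains one of these as a subset, so there are no further candidate keys.

(E, F), (A, B, E)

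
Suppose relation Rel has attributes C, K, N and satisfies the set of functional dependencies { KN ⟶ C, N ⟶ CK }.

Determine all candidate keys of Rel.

N

Attribute N never appears on the right-hand side of any dependency, so N must belong to every candidate key.
{N}⁺ = {C, K, N}, which is all of the schema, so {N} is the only candidate key.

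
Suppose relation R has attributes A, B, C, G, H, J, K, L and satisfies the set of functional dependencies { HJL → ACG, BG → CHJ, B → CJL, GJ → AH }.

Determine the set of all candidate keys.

Attributes B, K never appear on any right-hand side, so every candidate key must contain {B, K}.
{B, K}⁺ = {B, C, J, K, L}, which is not all of the schema, so we must add further attributes.
{B, G, K}⁺: BG→CHJ adds C, H, J; B→CJL adds L; GJ→AH adds A → {A, B, C, G, H, J, K, L}. Minimal: {G, K}⁺ = {G, K}; {B, K}⁺ = {B, C, J, K, L}; {B, G}⁺ = {A, B, C, G, H, J, L} — none reach the full schema.
{B, H, K}⁺: B→CJL adds C, J, L; HJL→ACG adds A, G → {A, B, C, G, H, J, K, L}. Minimal: {H, K}⁺ = {H, K}; {B, K}⁺ = {B, C, J, K, L}; {B, H}⁺ = {A, B, C, G, H, J, L} — none reach the full schema.
Any other superkey contains one of these as a subset, so there are no further candidate keys.

{B, G, K}, {B, H, K}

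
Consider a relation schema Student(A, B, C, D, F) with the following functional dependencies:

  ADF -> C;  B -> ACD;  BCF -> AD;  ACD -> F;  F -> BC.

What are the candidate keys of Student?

{B}, {F}, {A, C, D}

{B}⁺: B→ACD adds A, C, D; ACD→F adds F → {A, B, C, D, F}.
{F}⁺: F→BC adds B, C; B→ACD adds A, D → {A, B, C, D, F}.
{A, C, D}⁺: ACD→F adds F; F→BC adds B → {A, B, C, D, F}.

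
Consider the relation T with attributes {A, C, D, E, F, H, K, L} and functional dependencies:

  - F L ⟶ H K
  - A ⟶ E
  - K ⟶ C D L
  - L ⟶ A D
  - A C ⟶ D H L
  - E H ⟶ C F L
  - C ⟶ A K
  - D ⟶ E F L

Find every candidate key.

{C}⁺: C→AK adds A, K; A→E adds E; K→CDL adds D, L; AC→DHL adds H; EH→CFL adds F → {A, C, D, E, F, H, K, L}.
{D}⁺: D→EFL adds E, F, L; FL→HK adds H, K; K→CDL adds C; L→AD adds A → {A, C, D, E, F, H, K, L}.
{K}⁺: K→CDL adds C, D, L; L→AD adds A; AC→DHL adds H; D→EFL adds E, F → {A, C, D, E, F, H, K, L}.
{L}⁺: L→AD adds A, D; D→EFL adds E, F; FL→HK adds H, K; K→CDL adds C → {A, C, D, E, F, H, K, L}.
{A, H}⁺: A→E adds E; EH→CFL adds C, F, L; C→AK adds K; K→CDL adds D → {A, C, D, E, F, H, K, L}. Minimal: {H}⁺ = {H}; {A}⁺ = {A, E} — none reach the full schema.
{E, H}⁺: EH→CFL adds C, F, L; C→AK adds A, K; K→CDL adds D → {A, C, D, E, F, H, K, L}. Minimal: {H}⁺ = {H}; {E}⁺ = {E} — none reach the full schema.

C, D, K, L, AH, EH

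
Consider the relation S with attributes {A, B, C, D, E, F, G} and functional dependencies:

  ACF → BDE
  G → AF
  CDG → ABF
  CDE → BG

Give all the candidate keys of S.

Attribute C never appears on the right-hand side of any dependency, so C must belong to every candidate key.
{C}⁺ = {C}, which is not all of the schema, so we must add further attributes.
{C, G}⁺: G→AF adds A, F; ACF→BDE adds B, D, E → {A, B, C, D, E, F, G}.
{A, C, F}⁺: ACF→BDE adds B, D, E; CDE→BG adds G → {A, B, C, D, E, F, G}.
{C, D, E}⁺: CDE→BG adds B, G; G→AF adds A, F → {A, B, C, D, E, F, G}.

{C, G}, {A, C, F}, {C, D, E}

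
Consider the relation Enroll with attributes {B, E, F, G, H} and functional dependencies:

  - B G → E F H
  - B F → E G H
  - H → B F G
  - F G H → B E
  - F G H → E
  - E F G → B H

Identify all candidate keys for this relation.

{H}, {B, F}, {B, G}, {E, F, G}

{H}⁺: H→BFG adds B, F, G; FGH→BE adds E → {B, E, F, G, H}.
{B, F}⁺: BF→EGH adds E, G, H → {B, E, F, G, H}. Minimal: {F}⁺ = {F}; {B}⁺ = {B} — none reach the full schema.
{B, G}⁺: BG→EFH adds E, F, H → {B, E, F, G, H}. Minimal: {G}⁺ = {G}; {B}⁺ = {B} — none reach the full schema.
{E, F, G}⁺: EFG→BH adds B, H → {B, E, F, G, H}. Minimal: {F, G}⁺ = {F, G}; {E, G}⁺ = {E, G}; {E, F}⁺ = {E, F} — none reach the full schema.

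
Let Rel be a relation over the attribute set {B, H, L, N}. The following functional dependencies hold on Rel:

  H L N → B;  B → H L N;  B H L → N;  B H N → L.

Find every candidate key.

B, HLN

{B}⁺: B→HLN adds H, L, N → {B, H, L, N}.
{H, L, N}⁺: HLN→B adds B → {B, H, L, N}. Minimal: {L, N}⁺ = {L, N}; {H, N}⁺ = {H, N}; {H, L}⁺ = {H, L} — none reach the full schema.
Any other superkey contains one of these as a subset, so there are no further candidate keys.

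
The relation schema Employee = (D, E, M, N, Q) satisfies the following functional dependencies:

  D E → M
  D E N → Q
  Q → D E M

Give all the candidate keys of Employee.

Attribute N never appears on the right-hand side of any dependency, so N must belong to every candidate key.
{N}⁺ = {N}, which is not all of the schema, so we must add further attributes.
{N, Q}⁺: Q→DEM adds D, E, M → {D, E, M, N, Q}. Minimal: {Q}⁺ = {D, E, M, Q}; {N}⁺ = {N} — none reach the full schema.
{D, E, N}⁺: DE→M adds M; DEN→Q adds Q → {D, E, M, N, Q}. Minimal: {E, N}⁺ = {E, N}; {D, N}⁺ = {D, N}; {D, E}⁺ = {D, E, M} — none reach the full schema.

(N, Q), (D, E, N)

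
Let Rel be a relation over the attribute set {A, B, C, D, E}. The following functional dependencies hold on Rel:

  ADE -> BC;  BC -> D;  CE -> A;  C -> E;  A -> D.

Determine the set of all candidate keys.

C, AE

{C}⁺: C→E adds E; CE→A adds A; A→D adds D; ADE→BC adds B → {A, B, C, D, E}.
{A, E}⁺: A→D adds D; ADE→BC adds B, C → {A, B, C, D, E}. Minimal: {E}⁺ = {E}; {A}⁺ = {A, D} — none reach the full schema.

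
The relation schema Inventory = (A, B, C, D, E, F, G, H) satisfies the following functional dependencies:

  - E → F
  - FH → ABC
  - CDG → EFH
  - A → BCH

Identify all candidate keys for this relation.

{A, D, G}⁺: A→BCH adds B, C, H; CDG→EFH adds E, F → {A, B, C, D, E, F, G, H}. Minimal: {D, G}⁺ = {D, G}; {A, G}⁺ = {A, B, C, G, H}; {A, D}⁺ = {A, B, C, D, H} — none reach the full schema.
{C, D, G}⁺: CDG→EFH adds E, F, H; FH→ABC adds A, B → {A, B, C, D, E, F, G, H}. Minimal: {D, G}⁺ = {D, G}; {C, G}⁺ = {C, G}; {C, D}⁺ = {C, D} — none reach the full schema.
{D, E, G, H}⁺: E→F adds F; FH→ABC adds A, B, C → {A, B, C, D, E, F, G, H}. Minimal: {E, G, H}⁺ = {A, B, C, E, F, G, H}; {D, G, H}⁺ = {D, G, H}; {D, E, H}⁺ = {A, B, C, D, E, F, H}; … — none reach the full schema.
{D, F, G, H}⁺: FH→ABC adds A, B, C; CDG→EFH adds E → {A, B, C, D, E, F, G, H}. Minimal: {F, G, H}⁺ = {A, B, C, F, G, H}; {D, G, H}⁺ = {D, G, H}; {D, F, H}⁺ = {A, B, C, D, F, H}; … — none reach the full schema.
Any other superkey contains one of these as a subset, so there are no further candidate keys.

ADG, CDG, DEGH, DFGH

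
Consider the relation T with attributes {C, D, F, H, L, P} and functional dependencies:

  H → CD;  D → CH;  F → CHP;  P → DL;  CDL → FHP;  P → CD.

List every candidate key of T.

{F}, {P}, {D, L}, {H, L}

{F}⁺: F→CHP adds C, H, P; P→DL adds D, L → {C, D, F, H, L, P}.
{P}⁺: P→DL adds D, L; P→CD adds C; D→CH adds H; CDL→FHP adds F → {C, D, F, H, L, P}.
{D, L}⁺: D→CH adds C, H; CDL→FHP adds F, P → {C, D, F, H, L, P}.
{H, L}⁺: H→CD adds C, D; CDL→FHP adds F, P → {C, D, F, H, L, P}.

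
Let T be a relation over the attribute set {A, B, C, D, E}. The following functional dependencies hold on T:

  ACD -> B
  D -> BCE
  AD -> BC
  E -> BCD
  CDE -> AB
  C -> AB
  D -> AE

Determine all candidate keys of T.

{D}⁺: D→BCE adds B, C, E; CDE→AB adds A → {A, B, C, D, E}.
{E}⁺: E→BCD adds B, C, D; CDE→AB adds A → {A, B, C, D, E}.
Any other superkey contains one of these as a subset, so there are no further candidate keys.

{D}; {E}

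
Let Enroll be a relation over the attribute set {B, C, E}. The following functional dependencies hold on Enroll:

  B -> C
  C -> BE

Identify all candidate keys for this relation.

B, C

{B}⁺: B→C adds C; C→BE adds E → {B, C, E}.
{C}⁺: C→BE adds B, E → {B, C, E}.
Any other superkey contains one of these as a subset, so there are no further candidate keys.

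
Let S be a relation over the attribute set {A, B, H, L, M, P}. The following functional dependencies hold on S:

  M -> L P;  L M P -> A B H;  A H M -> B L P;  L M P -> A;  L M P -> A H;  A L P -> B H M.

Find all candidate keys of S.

{M}; {A, L, P}

{M}⁺: M→LP adds L, P; LMP→ABH adds A, B, H → {A, B, H, L, M, P}.
{A, L, P}⁺: ALP→BHM adds B, H, M → {A, B, H, L, M, P}.
Any other superkey contains one of these as a subset, so there are no further candidate keys.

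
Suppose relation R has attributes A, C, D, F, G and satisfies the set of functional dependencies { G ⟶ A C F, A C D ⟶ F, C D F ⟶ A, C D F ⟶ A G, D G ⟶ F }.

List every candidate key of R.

{D, G}, {A, C, D}, {C, D, F}

Attribute D never appears on the right-hand side of any dependency, so D must belong to every candidate key.
{D}⁺ = {D}, which is not all of the schema, so we must add further attributes.
{D, G}⁺: G→ACF adds A, C, F → {A, C, D, F, G}. Minimal: {G}⁺ = {A, C, F, G}; {D}⁺ = {D} — none reach the full schema.
{A, C, D}⁺: ACD→F adds F; CDF→AG adds G → {A, C, D, F, G}. Minimal: {C, D}⁺ = {C, D}; {A, D}⁺ = {A, D}; {A, C}⁺ = {A, C} — none reach the full schema.
{C, D, F}⁺: CDF→A adds A; CDF→AG adds G → {A, C, D, F, G}. Minimal: {D, F}⁺ = {D, F}; {C, F}⁺ = {C, F}; {C, D}⁺ = {C, D} — none reach the full schema.
Any other superkey contains one of these as a subset, so there are no further candidate keys.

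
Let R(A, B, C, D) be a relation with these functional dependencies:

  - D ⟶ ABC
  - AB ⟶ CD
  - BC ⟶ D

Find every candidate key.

{D}⁺: D→ABC adds A, B, C → {A, B, C, D}.
{A, B}⁺: AB→CD adds C, D → {A, B, C, D}.
{B, C}⁺: BC→D adds D; D→ABC adds A → {A, B, C, D}.

D, AB, BC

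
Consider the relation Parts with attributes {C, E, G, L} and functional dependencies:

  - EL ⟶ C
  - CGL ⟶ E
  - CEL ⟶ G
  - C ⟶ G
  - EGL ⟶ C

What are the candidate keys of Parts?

{C, L}; {E, L}

Attribute L never appears on the right-hand side of any dependency, so L must belong to every candidate key.
{L}⁺ = {L}, which is not all of the schema, so we must add further attributes.
{C, L}⁺: C→G adds G; CGL→E adds E → {C, E, G, L}. Minimal: {L}⁺ = {L}; {C}⁺ = {C, G} — none reach the full schema.
{E, L}⁺: EL→C adds C; CEL→G adds G → {C, E, G, L}. Minimal: {L}⁺ = {L}; {E}⁺ = {E} — none reach the full schema.
Any other superkey contains one of these as a subset, so there are no further candidate keys.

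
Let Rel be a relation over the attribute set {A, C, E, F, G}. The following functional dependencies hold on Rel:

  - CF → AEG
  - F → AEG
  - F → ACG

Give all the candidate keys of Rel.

{F}

Attribute F never appears on the right-hand side of any dependency, so F must belong to every candidate key.
{F}⁺ = {A, C, E, F, G}, which is all of the schema, so {F} is the only candidate key.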